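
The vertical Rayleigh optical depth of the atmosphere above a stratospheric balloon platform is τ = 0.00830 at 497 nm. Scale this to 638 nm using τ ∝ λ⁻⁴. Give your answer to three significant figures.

0.00306

τ(638 nm) = τ(497 nm) × (497/638)⁴ = 0.00830 × (0.7790)⁴ = 0.00830 × 0.3683 = 0.0031.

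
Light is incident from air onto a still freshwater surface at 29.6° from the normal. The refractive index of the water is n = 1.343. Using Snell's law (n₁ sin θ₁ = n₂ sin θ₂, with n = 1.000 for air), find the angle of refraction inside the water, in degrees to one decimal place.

21.6°

Snell: sin θ_r = sin θ_i / n = sin 29.6° / 1.343 = 0.4939 / 1.343 = 0.3678.
θ_r = arcsin(0.3678) = 21.58°.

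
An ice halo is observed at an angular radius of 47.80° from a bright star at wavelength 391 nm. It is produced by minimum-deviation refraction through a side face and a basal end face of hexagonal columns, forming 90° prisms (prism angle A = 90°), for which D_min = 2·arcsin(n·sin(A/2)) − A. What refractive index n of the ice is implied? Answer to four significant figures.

Rearranging: n = sin((D_min + A)/2) / sin(A/2).
(D_min + A)/2 = (47.80° + 90°)/2 = 68.900°.
n = sin 68.900° / sin 45° = 0.9330 / 0.7071 = 1.3194.

1.319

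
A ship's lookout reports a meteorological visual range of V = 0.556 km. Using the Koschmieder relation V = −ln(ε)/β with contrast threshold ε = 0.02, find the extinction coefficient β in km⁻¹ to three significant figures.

β = −ln(0.02) / V = 3.912 / 0.556 = 7.0360 km⁻¹.

7.04 km⁻¹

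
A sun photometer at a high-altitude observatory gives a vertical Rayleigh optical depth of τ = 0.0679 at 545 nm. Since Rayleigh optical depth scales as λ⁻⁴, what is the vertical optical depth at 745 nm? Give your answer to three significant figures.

τ(745 nm) = τ(545 nm) × (545/745)⁴ = 0.0679 × (0.7315)⁴ = 0.0679 × 0.2864 = 0.0194.

0.0194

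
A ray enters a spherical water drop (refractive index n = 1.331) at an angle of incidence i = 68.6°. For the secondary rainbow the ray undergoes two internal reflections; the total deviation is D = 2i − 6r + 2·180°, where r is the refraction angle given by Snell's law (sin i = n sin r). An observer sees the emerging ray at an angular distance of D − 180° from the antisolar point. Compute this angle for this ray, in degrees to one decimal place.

sin r = sin 68.6° / 1.331 = 0.9311/1.331 = 0.6995; r = 44.39°.
D = 2·68.6° − 6·44.39° + 2·180° = 137.20° − 266.33° + 360° = 230.87°.
Angle from antisolar point = D − 180° = 50.87°.

50.9°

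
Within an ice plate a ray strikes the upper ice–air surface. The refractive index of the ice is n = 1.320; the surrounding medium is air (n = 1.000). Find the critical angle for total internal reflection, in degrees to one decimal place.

sin θ_c = n_air / n = 1.000 / 1.320 = 0.7576.
θ_c = arcsin(0.7576) = 49.25°.

49.3°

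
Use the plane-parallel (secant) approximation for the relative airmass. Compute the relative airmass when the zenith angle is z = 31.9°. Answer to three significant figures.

X = sec z = 1/cos 31.9° = 1/0.8490 = 1.1779.

1.18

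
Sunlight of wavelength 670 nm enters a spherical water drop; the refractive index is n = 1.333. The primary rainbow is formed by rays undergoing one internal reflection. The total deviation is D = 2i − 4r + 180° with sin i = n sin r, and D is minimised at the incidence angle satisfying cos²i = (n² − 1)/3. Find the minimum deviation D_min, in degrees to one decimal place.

cos²i = (1.77689 − 1)/3 = 0.25896; i = arccos(0.50888) = 59.410°.
sin r = sin 59.410°/1.333 = 0.64579; r = 40.225°.
D_min = 2·59.410° − 4·40.225° + 180° = 137.922°.

137.9°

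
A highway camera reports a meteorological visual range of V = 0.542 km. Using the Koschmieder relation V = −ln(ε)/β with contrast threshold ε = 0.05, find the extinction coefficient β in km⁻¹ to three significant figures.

5.53 km⁻¹

β = −ln(0.05) / V = 2.996 / 0.542 = 5.5272 km⁻¹.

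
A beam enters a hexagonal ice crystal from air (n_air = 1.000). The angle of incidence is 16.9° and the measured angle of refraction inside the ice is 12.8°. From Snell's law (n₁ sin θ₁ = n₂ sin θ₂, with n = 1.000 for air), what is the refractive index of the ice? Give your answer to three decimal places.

1.312

n = sin θ_i / sin θ_r = sin 16.9° / sin 12.8° = 0.2907 / 0.2215 = 1.3121.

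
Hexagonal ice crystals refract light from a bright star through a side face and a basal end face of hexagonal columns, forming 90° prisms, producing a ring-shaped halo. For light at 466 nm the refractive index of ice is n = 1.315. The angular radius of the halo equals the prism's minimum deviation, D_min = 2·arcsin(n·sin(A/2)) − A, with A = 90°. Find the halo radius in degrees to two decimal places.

46.82°

n·sin(A/2) = 1.315 × sin 45° = 1.315 × 0.7071 = 0.9298.
D_min = 2·arcsin(0.9298) − 90° = 2 × 68.411° − 90° = 46.821°.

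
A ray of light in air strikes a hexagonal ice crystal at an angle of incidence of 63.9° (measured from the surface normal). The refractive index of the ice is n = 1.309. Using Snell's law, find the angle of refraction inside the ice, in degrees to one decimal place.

43.3°

Snell: sin θ_r = sin θ_i / n = sin 63.9° / 1.309 = 0.8980 / 1.309 = 0.6860.
θ_r = arcsin(0.6860) = 43.32°.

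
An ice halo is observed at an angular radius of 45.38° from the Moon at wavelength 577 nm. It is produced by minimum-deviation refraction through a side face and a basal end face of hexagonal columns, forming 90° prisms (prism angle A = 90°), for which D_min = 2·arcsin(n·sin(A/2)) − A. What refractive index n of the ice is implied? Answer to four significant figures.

Rearranging: n = sin((D_min + A)/2) / sin(A/2).
(D_min + A)/2 = (45.38° + 90°)/2 = 67.690°.
n = sin 67.690° / sin 45° = 0.9251 / 0.7071 = 1.3084.

1.308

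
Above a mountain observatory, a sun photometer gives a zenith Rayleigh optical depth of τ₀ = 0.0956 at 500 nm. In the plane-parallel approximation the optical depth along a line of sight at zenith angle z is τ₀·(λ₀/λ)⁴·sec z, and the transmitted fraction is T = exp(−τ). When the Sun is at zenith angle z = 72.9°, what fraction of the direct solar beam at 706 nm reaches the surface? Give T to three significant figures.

0.921

sec 72.9° = 3.4009.
τ = 0.0956 × (500/706)⁴ × 3.4009 = 0.0956 × 0.2516 × 3.4009 = 0.0818.
T = exp(−0.0818) = 0.9215.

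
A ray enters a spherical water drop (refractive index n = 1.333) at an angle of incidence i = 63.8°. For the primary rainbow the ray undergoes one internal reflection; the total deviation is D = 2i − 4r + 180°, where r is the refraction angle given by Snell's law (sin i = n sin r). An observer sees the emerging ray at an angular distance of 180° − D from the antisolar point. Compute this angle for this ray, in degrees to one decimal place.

sin r = sin 63.8° / 1.333 = 0.8973/1.333 = 0.6731; r = 42.31°.
D = 2·63.8° − 4·42.31° + 180° = 127.60° − 169.23° + 180° = 138.37°.
Angle from antisolar point = 180° − D = 41.63°.

41.6°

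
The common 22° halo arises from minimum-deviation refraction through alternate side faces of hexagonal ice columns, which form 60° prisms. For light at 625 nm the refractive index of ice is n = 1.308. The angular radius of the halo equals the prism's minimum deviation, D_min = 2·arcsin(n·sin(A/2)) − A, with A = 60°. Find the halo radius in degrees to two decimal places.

21.69°

n·sin(A/2) = 1.308 × sin 30° = 1.308 × 0.5000 = 0.6540.
D_min = 2·arcsin(0.6540) − 60° = 2 × 40.844° − 60° = 21.688°.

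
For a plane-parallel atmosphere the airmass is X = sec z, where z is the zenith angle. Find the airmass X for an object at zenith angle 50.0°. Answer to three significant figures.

1.56

X = sec z = 1/cos 50.0° = 1/0.6428 = 1.5557.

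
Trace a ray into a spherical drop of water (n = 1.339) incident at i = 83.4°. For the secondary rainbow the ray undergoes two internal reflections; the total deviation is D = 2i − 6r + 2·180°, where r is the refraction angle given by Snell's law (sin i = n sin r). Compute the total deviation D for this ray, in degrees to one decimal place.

sin r = sin 83.4° / 1.339 = 0.9934/1.339 = 0.7419; r = 47.89°.
D = 2·83.4° − 6·47.89° + 2·180° = 166.80° − 287.35° + 360° = 239.45°.

239.5°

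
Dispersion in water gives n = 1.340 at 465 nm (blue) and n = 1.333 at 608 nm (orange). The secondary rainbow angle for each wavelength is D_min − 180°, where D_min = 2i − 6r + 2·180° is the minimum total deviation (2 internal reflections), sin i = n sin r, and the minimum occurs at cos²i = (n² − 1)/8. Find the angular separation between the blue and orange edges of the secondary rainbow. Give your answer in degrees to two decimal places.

1.82°

At 465 nm (n = 1.340): cos²i = 0.09945 → i = 71.618°, r = 45.088°, D_min = 232.709°, rainbow angle = 52.709°.
At 608 nm (n = 1.333): cos²i = 0.09711 → i = 71.843°, r = 45.466°, D_min = 230.891°, rainbow angle = 50.891°.
Angular width = |52.709° − 50.891°| = 1.818°.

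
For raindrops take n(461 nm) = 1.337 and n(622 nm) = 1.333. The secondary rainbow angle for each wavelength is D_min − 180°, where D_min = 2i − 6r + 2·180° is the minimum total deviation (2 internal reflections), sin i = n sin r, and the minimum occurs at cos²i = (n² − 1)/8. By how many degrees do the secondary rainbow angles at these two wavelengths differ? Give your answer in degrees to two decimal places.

1.04°

At 461 nm (n = 1.337): cos²i = 0.09845 → i = 71.714°, r = 45.249°, D_min = 231.934°, rainbow angle = 51.934°.
At 622 nm (n = 1.333): cos²i = 0.09711 → i = 71.843°, r = 45.466°, D_min = 230.891°, rainbow angle = 50.891°.
Angular width = |51.934° − 50.891°| = 1.043°.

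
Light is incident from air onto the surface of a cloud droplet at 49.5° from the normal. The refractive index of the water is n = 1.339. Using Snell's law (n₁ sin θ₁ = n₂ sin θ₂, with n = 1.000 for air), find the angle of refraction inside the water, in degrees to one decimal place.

Snell: sin θ_r = sin θ_i / n = sin 49.5° / 1.339 = 0.7604 / 1.339 = 0.5679.
θ_r = arcsin(0.5679) = 34.60°.

34.6°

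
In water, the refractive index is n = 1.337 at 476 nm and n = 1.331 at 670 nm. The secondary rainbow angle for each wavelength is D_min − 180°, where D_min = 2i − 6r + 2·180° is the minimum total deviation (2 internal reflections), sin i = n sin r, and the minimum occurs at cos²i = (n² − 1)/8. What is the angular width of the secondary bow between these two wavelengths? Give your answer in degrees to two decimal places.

1.57°

At 476 nm (n = 1.337): cos²i = 0.09845 → i = 71.714°, r = 45.249°, D_min = 231.934°, rainbow angle = 51.934°.
At 670 nm (n = 1.331): cos²i = 0.09645 → i = 71.907°, r = 45.575°, D_min = 230.365°, rainbow angle = 50.365°.
Angular width = |51.934° − 50.365°| = 1.569°.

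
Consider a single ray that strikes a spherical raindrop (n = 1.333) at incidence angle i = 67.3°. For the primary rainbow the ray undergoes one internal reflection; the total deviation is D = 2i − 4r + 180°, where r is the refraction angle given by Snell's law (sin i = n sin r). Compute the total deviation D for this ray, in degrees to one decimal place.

139.4°

sin r = sin 67.3° / 1.333 = 0.9225/1.333 = 0.6921; r = 43.79°.
D = 2·67.3° − 4·43.79° + 180° = 134.60° − 175.18° + 180° = 139.42°.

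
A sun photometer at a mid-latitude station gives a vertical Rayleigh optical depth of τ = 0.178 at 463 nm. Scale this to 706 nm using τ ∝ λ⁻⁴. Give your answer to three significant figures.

0.0329

τ(706 nm) = τ(463 nm) × (463/706)⁴ = 0.178 × (0.6558)⁴ = 0.178 × 0.1850 = 0.0329.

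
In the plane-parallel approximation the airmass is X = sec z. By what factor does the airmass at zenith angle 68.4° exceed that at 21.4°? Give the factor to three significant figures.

X(68.4°)/X(21.4°) = sec 68.4° / sec 21.4° = cos 21.4° / cos 68.4° = 0.9311/0.3681 = 2.5292.

2.53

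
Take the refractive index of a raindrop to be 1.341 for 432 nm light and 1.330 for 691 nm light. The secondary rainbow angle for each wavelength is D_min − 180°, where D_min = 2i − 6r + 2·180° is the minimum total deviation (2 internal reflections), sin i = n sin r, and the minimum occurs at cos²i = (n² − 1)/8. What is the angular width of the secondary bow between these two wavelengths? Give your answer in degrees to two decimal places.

At 432 nm (n = 1.341): cos²i = 0.09979 → i = 71.586°, r = 45.034°, D_min = 232.966°, rainbow angle = 52.966°.
At 691 nm (n = 1.330): cos²i = 0.09611 → i = 71.940°, r = 45.630°, D_min = 230.101°, rainbow angle = 50.101°.
Angular width = |52.966° − 50.101°| = 2.865°.

2.86°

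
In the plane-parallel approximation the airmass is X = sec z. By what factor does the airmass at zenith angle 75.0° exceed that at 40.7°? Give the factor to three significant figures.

X(75.0°)/X(40.7°) = sec 75.0° / sec 40.7° = cos 40.7° / cos 75.0° = 0.7581/0.2588 = 2.9292.

2.93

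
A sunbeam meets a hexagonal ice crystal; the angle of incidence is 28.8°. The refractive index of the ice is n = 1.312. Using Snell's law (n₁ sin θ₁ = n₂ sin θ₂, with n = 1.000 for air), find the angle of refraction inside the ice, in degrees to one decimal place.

Snell: sin θ_r = sin θ_i / n = sin 28.8° / 1.312 = 0.4818 / 1.312 = 0.3672.
θ_r = arcsin(0.3672) = 21.54°.

21.5°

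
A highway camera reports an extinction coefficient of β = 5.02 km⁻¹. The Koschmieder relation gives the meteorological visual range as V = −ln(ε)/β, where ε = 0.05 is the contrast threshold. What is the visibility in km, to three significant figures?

V = −ln(0.05) / 5.02 = 2.996 / 5.02 = 0.5968 km.

0.597 km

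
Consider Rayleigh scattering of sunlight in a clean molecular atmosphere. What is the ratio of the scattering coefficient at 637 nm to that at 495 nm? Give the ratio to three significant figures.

Rayleigh scattering ∝ λ⁻⁴, so the ratio of coefficients is the inverse fourth power of the wavelength ratio.
σ(637)/σ(495) = (495/637)⁴ = (0.7771)⁴ = 0.3646.

0.365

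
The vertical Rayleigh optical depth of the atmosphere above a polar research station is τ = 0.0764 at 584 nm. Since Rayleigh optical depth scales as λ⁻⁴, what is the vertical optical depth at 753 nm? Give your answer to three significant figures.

τ(753 nm) = τ(584 nm) × (584/753)⁴ = 0.0764 × (0.7756)⁴ = 0.0764 × 0.3618 = 0.0276.

0.0276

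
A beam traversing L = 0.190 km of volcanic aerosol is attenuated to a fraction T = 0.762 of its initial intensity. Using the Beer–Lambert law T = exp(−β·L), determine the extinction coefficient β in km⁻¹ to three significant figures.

Beer–Lambert: T = exp(−βL) ⇒ β = −ln(T)/L = −ln(0.762)/0.190 = 0.2718/0.190 = 1.431 km⁻¹.

1.43 km⁻¹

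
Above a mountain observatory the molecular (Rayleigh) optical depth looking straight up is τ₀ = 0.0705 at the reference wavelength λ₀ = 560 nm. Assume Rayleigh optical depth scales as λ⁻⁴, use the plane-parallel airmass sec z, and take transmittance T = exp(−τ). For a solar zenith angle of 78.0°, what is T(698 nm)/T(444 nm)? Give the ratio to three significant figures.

2.05

Airmass: sec 78.0° = 4.8097.
τ(698 nm) = 0.0705 × (560/698)⁴ × 4.8097 = 0.0705 × 0.4143 × 4.8097 = 0.1405.
τ(444 nm) = 0.0705 × (560/444)⁴ × 4.8097 = 0.0705 × 2.5306 × 4.8097 = 0.8581.
T(698)/T(444) = exp(τ_B − τ_A) = exp(0.7176) = 2.0495.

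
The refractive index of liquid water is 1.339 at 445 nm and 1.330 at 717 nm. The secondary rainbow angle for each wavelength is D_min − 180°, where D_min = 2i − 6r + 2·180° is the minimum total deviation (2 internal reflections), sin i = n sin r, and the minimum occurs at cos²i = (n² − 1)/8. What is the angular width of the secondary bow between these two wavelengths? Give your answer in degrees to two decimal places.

2.35°

At 445 nm (n = 1.339): cos²i = 0.09912 → i = 71.650°, r = 45.141°, D_min = 232.451°, rainbow angle = 52.451°.
At 717 nm (n = 1.330): cos²i = 0.09611 → i = 71.940°, r = 45.630°, D_min = 230.101°, rainbow angle = 50.101°.
Angular width = |52.451° − 50.101°| = 2.350°.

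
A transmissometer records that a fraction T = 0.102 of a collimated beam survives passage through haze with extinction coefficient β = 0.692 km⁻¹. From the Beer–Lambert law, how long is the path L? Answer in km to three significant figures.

3.30 km

Beer–Lambert: T = exp(−βL) ⇒ L = −ln(T)/β = −ln(0.102)/0.692 = 2.2828/0.692 = 3.299 km.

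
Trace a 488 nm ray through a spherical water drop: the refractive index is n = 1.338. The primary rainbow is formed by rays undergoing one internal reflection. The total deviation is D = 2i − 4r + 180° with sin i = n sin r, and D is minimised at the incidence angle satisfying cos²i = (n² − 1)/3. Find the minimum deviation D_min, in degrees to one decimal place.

138.6°

cos²i = (1.79024 − 1)/3 = 0.26341; i = arccos(0.51324) = 59.120°.
sin r = sin 59.120°/1.338 = 0.64144; r = 39.899°.
D_min = 2·59.120° − 4·39.899° + 180° = 138.643°.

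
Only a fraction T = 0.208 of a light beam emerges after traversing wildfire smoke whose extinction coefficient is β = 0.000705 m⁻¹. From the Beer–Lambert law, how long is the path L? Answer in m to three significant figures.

2230 m

Beer–Lambert: T = exp(−βL) ⇒ L = −ln(T)/β = −ln(0.208)/0.000705 = 1.5702/0.000705 = 2227 m.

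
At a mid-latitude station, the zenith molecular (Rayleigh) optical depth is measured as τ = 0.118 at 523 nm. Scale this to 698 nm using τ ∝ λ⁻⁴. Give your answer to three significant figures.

τ(698 nm) = τ(523 nm) × (523/698)⁴ = 0.118 × (0.7493)⁴ = 0.118 × 0.3152 = 0.0372.

0.0372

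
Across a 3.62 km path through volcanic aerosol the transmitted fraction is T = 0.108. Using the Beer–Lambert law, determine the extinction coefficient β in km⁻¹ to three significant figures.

Beer–Lambert: T = exp(−βL) ⇒ β = −ln(T)/L = −ln(0.108)/3.62 = 2.2256/3.62 = 0.6148 km⁻¹.

0.615 km⁻¹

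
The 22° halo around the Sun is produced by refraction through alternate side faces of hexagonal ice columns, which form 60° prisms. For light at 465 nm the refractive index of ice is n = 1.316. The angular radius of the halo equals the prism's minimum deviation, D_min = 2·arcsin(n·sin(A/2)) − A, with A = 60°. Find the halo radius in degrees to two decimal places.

22.30°

n·sin(A/2) = 1.316 × sin 30° = 1.316 × 0.5000 = 0.6580.
D_min = 2·arcsin(0.6580) − 60° = 2 × 41.148° − 60° = 22.295°.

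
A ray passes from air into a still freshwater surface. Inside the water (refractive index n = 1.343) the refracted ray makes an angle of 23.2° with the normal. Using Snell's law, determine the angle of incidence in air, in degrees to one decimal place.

Snell: sin θ_i = n · sin θ_r = 1.343 × sin 23.2° = 1.343 × 0.3939 = 0.5291.
θ_i = arcsin(0.5291) = 31.94°.

31.9°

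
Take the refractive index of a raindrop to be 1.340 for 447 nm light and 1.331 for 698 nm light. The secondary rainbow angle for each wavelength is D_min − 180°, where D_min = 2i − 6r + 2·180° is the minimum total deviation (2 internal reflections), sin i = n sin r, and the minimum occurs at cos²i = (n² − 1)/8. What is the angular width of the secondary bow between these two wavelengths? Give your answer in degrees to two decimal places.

At 447 nm (n = 1.340): cos²i = 0.09945 → i = 71.618°, r = 45.088°, D_min = 232.709°, rainbow angle = 52.709°.
At 698 nm (n = 1.331): cos²i = 0.09645 → i = 71.907°, r = 45.575°, D_min = 230.365°, rainbow angle = 50.365°.
Angular width = |52.709° − 50.365°| = 2.344°.

2.34°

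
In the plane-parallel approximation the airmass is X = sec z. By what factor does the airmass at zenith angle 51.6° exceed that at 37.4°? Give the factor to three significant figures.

1.28

X(51.6°)/X(37.4°) = sec 51.6° / sec 37.4° = cos 37.4° / cos 51.6° = 0.7944/0.6211 = 1.2789.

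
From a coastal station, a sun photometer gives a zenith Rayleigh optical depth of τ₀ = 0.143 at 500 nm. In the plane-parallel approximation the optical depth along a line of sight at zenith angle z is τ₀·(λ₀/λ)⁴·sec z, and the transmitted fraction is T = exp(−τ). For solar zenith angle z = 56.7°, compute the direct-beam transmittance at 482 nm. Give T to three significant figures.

sec 56.7° = 1.8214.
τ = 0.143 × (500/482)⁴ × 1.8214 = 0.143 × 1.1580 × 1.8214 = 0.3016.
T = exp(−0.3016) = 0.7396.

0.740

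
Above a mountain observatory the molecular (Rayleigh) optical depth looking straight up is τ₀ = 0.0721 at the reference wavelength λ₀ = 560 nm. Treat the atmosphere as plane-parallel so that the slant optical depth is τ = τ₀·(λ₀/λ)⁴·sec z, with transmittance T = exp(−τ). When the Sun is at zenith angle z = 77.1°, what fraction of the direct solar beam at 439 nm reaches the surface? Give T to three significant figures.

0.425

sec 77.1° = 4.4793.
τ = 0.0721 × (560/439)⁴ × 4.4793 = 0.0721 × 2.6479 × 4.4793 = 0.8551.
T = exp(−0.8551) = 0.4252.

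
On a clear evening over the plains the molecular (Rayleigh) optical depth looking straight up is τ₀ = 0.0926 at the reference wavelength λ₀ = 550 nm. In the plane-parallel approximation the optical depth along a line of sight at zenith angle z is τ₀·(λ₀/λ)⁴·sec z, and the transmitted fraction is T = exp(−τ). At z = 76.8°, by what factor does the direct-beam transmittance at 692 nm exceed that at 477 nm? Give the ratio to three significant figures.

1.74

Airmass: sec 76.8° = 4.3792.
τ(692 nm) = 0.0926 × (550/692)⁴ × 4.3792 = 0.0926 × 0.3990 × 4.3792 = 0.1618.
τ(477 nm) = 0.0926 × (550/477)⁴ × 4.3792 = 0.0926 × 1.7676 × 4.3792 = 0.7168.
T(692)/T(477) = exp(τ_B − τ_A) = exp(0.5550) = 1.7419.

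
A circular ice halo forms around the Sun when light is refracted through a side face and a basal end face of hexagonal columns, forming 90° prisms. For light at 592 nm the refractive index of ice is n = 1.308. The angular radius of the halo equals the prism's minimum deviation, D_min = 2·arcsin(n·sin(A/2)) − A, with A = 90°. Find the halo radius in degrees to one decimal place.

n·sin(A/2) = 1.308 × sin 45° = 1.308 × 0.7071 = 0.9249.
D_min = 2·arcsin(0.9249) − 90° = 2 × 67.653° − 90° = 45.305°.

45.3°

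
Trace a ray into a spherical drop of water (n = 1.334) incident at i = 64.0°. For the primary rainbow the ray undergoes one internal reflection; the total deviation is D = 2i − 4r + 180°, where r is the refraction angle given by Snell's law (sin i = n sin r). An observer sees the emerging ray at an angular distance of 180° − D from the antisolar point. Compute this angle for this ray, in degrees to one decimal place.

41.4°

sin r = sin 64.0° / 1.334 = 0.8988/1.334 = 0.6738; r = 42.36°.
D = 2·64.0° − 4·42.36° + 180° = 128.00° − 169.43° + 180° = 138.57°.
Angle from antisolar point = 180° − D = 41.43°.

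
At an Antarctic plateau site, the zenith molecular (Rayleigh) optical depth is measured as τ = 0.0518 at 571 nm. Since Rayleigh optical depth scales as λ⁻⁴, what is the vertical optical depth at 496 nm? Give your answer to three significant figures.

0.0910

τ(496 nm) = τ(571 nm) × (571/496)⁴ = 0.0518 × (1.1512)⁴ = 0.0518 × 1.7564 = 0.0910.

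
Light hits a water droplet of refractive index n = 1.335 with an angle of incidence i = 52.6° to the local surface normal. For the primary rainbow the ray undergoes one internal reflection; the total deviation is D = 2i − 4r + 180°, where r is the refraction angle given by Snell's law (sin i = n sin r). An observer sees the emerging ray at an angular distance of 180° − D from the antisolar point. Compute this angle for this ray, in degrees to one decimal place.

40.9°

sin r = sin 52.6° / 1.335 = 0.7944/1.335 = 0.5951; r = 36.52°.
D = 2·52.6° − 4·36.52° + 180° = 105.20° − 146.07° + 180° = 139.13°.
Angle from antisolar point = 180° − D = 40.87°.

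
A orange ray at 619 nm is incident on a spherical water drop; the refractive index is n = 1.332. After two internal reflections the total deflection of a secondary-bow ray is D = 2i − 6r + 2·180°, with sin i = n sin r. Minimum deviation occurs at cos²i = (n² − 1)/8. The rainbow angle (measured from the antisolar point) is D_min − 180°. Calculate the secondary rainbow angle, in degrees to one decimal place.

50.6°

cos²i = (1.77422 − 1)/8 = 0.09678; i = arccos(0.31109) = 71.875°.
sin r = sin 71.875°/1.332 = 0.71350; r = 45.520°.
D_min = 2·71.875° − 6·45.520° + 360° = 230.628°.
Rainbow angle = D_min − 180° = 50.628°.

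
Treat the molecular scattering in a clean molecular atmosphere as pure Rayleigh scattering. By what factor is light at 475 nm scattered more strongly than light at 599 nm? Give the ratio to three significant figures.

Rayleigh scattering ∝ λ⁻⁴, so the ratio of coefficients is the inverse fourth power of the wavelength ratio.
σ(475)/σ(599) = (599/475)⁴ = (1.2611)⁴ = 2.529.

2.53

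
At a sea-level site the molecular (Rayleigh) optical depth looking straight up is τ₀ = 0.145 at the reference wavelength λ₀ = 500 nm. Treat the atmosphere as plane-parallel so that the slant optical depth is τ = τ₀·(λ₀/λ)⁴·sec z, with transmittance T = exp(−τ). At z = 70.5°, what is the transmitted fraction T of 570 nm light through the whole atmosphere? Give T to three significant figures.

sec 70.5° = 2.9957.
τ = 0.145 × (500/570)⁴ × 2.9957 = 0.145 × 0.5921 × 2.9957 = 0.2572.
T = exp(−0.2572) = 0.7732.

0.773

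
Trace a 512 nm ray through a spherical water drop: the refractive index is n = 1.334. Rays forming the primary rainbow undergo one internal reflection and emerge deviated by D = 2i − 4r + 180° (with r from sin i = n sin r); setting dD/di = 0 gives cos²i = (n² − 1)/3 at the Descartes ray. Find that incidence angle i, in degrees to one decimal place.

59.4°

cos²i = (1.334² − 1)/3 = (1.77956 − 1)/3 = 0.25985.
cos i = 0.50976, so i = 59.352°.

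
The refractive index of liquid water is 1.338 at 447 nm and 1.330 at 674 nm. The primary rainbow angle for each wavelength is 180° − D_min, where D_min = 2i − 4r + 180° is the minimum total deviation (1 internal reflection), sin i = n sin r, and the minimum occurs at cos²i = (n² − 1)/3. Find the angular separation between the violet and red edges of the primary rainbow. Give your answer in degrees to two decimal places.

1.16°

At 447 nm (n = 1.338): cos²i = 0.26341 → i = 59.120°, r = 39.899°, D_min = 138.643°, rainbow angle = 41.357°.
At 674 nm (n = 1.330): cos²i = 0.25630 → i = 59.585°, r = 40.422°, D_min = 137.484°, rainbow angle = 42.516°.
Angular width = |41.357° − 42.516°| = 1.160°.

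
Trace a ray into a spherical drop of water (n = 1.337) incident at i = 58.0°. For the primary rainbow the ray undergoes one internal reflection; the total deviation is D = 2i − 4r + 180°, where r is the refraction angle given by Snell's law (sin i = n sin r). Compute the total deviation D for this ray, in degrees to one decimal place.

sin r = sin 58.0° / 1.337 = 0.8480/1.337 = 0.6343; r = 39.37°.
D = 2·58.0° − 4·39.37° + 180° = 116.00° − 157.47° + 180° = 138.53°.

138.5°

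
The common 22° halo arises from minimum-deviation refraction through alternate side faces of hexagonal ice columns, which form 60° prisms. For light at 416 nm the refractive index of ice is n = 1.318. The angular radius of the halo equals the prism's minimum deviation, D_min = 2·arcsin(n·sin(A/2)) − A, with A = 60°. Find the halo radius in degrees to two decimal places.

n·sin(A/2) = 1.318 × sin 30° = 1.318 × 0.5000 = 0.6590.
D_min = 2·arcsin(0.6590) − 60° = 2 × 41.224° − 60° = 22.447°.

22.45°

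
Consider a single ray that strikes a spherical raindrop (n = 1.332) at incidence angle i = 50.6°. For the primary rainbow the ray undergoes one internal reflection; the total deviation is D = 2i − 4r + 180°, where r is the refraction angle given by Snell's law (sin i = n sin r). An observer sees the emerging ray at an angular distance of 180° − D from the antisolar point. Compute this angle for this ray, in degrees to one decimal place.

sin r = sin 50.6° / 1.332 = 0.7727/1.332 = 0.5801; r = 35.46°.
D = 2·50.6° − 4·35.46° + 180° = 101.20° − 141.84° + 180° = 139.36°.
Angle from antisolar point = 180° − D = 40.64°.

40.6°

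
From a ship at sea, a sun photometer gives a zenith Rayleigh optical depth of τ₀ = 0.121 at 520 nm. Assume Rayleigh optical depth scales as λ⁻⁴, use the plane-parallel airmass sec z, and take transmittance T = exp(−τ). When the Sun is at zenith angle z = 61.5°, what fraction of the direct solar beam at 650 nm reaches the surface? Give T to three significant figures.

0.901

sec 61.5° = 2.0957.
τ = 0.121 × (520/650)⁴ × 2.0957 = 0.121 × 0.4096 × 2.0957 = 0.1039.
T = exp(−0.1039) = 0.9013.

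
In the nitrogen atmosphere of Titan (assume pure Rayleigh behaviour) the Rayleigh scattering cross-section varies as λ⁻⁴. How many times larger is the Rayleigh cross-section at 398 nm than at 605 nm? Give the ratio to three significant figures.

5.34

Rayleigh scattering ∝ λ⁻⁴, so the ratio of coefficients is the inverse fourth power of the wavelength ratio.
σ(398)/σ(605) = (605/398)⁴ = (1.5201)⁴ = 5.339.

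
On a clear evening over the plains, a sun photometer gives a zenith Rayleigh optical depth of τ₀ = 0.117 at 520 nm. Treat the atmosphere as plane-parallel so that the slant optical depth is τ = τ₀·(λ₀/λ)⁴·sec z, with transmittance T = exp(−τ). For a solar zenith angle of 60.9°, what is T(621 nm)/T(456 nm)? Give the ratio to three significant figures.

1.33

Airmass: sec 60.9° = 2.0562.
τ(621 nm) = 0.117 × (520/621)⁴ × 2.0562 = 0.117 × 0.4916 × 2.0562 = 0.1183.
τ(456 nm) = 0.117 × (520/456)⁴ × 2.0562 = 0.117 × 1.6910 × 2.0562 = 0.4068.
T(621)/T(456) = exp(τ_B − τ_A) = exp(0.2885) = 1.3345.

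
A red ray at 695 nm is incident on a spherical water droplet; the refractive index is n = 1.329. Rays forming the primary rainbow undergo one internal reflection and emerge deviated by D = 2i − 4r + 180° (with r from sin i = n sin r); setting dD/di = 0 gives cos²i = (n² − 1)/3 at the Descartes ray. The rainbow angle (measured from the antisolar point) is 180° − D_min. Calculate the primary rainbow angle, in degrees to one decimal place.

42.7°

cos²i = (1.76624 − 1)/3 = 0.25541; i = arccos(0.50538) = 59.643°.
sin r = sin 59.643°/1.329 = 0.64928; r = 40.487°.
D_min = 2·59.643° − 4·40.487° + 180° = 137.337°.
Rainbow angle = 180° − D_min = 42.663°.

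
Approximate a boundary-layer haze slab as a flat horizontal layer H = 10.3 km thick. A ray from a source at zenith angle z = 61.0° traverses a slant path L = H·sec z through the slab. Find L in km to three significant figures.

sec z = 1/cos 61.0° = 2.0627.
L = 10.3 × 2.0627 = 21.245 km.

21.2 km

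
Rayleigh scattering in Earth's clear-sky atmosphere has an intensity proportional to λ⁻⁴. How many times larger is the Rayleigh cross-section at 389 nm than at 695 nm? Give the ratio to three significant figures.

10.2

Rayleigh scattering ∝ λ⁻⁴, so the ratio of coefficients is the inverse fourth power of the wavelength ratio.
σ(389)/σ(695) = (695/389)⁴ = (1.7866)⁴ = 10.19.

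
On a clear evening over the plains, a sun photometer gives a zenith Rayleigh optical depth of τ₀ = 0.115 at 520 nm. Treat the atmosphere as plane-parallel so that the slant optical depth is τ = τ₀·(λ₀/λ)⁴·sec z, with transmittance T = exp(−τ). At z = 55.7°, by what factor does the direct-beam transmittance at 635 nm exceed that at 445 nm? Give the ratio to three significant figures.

Airmass: sec 55.7° = 1.7745.
τ(635 nm) = 0.115 × (520/635)⁴ × 1.7745 = 0.115 × 0.4497 × 1.7745 = 0.0918.
τ(445 nm) = 0.115 × (520/445)⁴ × 1.7745 = 0.115 × 1.8645 × 1.7745 = 0.3805.
T(635)/T(445) = exp(τ_B − τ_A) = exp(0.2887) = 1.3347.

1.33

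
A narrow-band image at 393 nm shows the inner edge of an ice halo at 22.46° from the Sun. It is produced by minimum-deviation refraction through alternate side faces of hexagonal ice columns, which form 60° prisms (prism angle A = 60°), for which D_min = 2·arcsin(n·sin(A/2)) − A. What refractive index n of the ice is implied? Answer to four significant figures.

1.318

Rearranging: n = sin((D_min + A)/2) / sin(A/2).
(D_min + A)/2 = (22.46° + 60°)/2 = 41.230°.
n = sin 41.230° / sin 30° = 0.6591 / 0.5000 = 1.3182.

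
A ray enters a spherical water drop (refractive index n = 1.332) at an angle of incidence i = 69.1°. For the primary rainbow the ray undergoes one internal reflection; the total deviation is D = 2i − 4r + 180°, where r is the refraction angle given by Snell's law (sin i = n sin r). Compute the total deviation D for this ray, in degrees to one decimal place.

140.1°

sin r = sin 69.1° / 1.332 = 0.9342/1.332 = 0.7014; r = 44.54°.
D = 2·69.1° − 4·44.54° + 180° = 138.20° − 178.14° + 180° = 140.06°.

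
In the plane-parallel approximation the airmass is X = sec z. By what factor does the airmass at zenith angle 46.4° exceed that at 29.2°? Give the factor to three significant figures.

X(46.4°)/X(29.2°) = sec 46.4° / sec 29.2° = cos 29.2° / cos 46.4° = 0.8729/0.6896 = 1.2658.

1.27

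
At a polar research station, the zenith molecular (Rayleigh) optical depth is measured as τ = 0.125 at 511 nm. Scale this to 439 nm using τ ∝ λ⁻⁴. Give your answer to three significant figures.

0.229

τ(439 nm) = τ(511 nm) × (511/439)⁴ = 0.125 × (1.1640)⁴ = 0.125 × 1.8358 = 0.2295.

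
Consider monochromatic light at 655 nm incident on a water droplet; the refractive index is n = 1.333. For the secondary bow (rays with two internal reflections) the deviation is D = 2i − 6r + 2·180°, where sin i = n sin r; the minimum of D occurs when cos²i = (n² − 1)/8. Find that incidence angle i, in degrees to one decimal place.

71.8°

cos²i = (1.333² − 1)/8 = (1.77689 − 1)/8 = 0.09711.
cos i = 0.31163, so i = 71.843°.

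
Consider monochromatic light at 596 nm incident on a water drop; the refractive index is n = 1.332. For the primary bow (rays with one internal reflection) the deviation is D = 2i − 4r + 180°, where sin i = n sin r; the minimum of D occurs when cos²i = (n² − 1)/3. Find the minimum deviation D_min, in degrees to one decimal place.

137.8°

cos²i = (1.77422 − 1)/3 = 0.25807; i = arccos(0.50801) = 59.469°.
sin r = sin 59.469°/1.332 = 0.64666; r = 40.290°.
D_min = 2·59.469° − 4·40.290° + 180° = 137.776°.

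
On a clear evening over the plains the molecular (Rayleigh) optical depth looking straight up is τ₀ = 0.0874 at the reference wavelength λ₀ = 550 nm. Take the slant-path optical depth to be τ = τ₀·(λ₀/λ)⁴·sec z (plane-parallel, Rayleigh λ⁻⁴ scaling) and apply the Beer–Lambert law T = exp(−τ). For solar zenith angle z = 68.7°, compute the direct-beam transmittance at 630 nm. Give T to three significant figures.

sec 68.7° = 2.7529.
τ = 0.0874 × (550/630)⁴ × 2.7529 = 0.0874 × 0.5809 × 2.7529 = 0.1398.
T = exp(−0.1398) = 0.8696.

0.870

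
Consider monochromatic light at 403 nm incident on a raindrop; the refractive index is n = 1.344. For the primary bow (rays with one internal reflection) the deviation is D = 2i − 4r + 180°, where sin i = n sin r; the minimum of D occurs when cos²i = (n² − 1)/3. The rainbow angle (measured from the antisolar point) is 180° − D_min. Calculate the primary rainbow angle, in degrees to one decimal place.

cos²i = (1.80634 − 1)/3 = 0.26878; i = arccos(0.51844) = 58.772°.
sin r = sin 58.772°/1.344 = 0.63625; r = 39.512°.
D_min = 2·58.772° − 4·39.512° + 180° = 139.495°.
Rainbow angle = 180° − D_min = 40.505°.

40.5°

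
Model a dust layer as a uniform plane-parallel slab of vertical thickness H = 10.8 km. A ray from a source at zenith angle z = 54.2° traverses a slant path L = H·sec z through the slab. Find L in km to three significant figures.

sec z = 1/cos 54.2° = 1.7095.
L = 10.8 × 1.7095 = 18.463 km.

18.5 km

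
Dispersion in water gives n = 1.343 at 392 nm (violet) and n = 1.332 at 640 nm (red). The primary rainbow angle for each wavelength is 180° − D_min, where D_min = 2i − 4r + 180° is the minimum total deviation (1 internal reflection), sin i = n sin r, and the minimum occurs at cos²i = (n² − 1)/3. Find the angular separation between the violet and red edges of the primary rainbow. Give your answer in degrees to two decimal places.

1.58°

At 392 nm (n = 1.343): cos²i = 0.26788 → i = 58.830°, r = 39.577°, D_min = 139.354°, rainbow angle = 40.646°.
At 640 nm (n = 1.332): cos²i = 0.25807 → i = 59.469°, r = 40.290°, D_min = 137.776°, rainbow angle = 42.224°.
Angular width = |40.646° − 42.224°| = 1.578°.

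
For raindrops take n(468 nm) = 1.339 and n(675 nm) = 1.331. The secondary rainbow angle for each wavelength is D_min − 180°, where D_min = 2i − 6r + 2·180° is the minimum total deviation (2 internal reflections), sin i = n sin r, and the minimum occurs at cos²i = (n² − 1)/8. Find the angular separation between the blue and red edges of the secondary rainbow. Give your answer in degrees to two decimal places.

At 468 nm (n = 1.339): cos²i = 0.09912 → i = 71.650°, r = 45.141°, D_min = 232.451°, rainbow angle = 52.451°.
At 675 nm (n = 1.331): cos²i = 0.09645 → i = 71.907°, r = 45.575°, D_min = 230.365°, rainbow angle = 50.365°.
Angular width = |52.451° − 50.365°| = 2.086°.

2.09°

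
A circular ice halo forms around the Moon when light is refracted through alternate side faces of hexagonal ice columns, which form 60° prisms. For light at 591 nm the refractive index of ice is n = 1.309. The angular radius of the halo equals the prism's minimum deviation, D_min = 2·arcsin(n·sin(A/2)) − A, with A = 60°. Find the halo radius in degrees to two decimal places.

21.76°

n·sin(A/2) = 1.309 × sin 30° = 1.309 × 0.5000 = 0.6545.
D_min = 2·arcsin(0.6545) − 60° = 2 × 40.882° − 60° = 21.763°.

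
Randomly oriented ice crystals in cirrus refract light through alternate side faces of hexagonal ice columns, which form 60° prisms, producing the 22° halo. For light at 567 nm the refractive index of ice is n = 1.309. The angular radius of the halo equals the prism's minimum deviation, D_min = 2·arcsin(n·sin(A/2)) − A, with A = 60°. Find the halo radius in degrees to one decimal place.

21.8°

n·sin(A/2) = 1.309 × sin 30° = 1.309 × 0.5000 = 0.6545.
D_min = 2·arcsin(0.6545) − 60° = 2 × 40.882° − 60° = 21.763°.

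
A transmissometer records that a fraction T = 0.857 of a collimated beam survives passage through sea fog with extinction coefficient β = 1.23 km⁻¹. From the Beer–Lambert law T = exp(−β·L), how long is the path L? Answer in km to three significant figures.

Beer–Lambert: T = exp(−βL) ⇒ L = −ln(T)/β = −ln(0.857)/1.23 = 0.1543/1.23 = 0.1255 km.

0.125 km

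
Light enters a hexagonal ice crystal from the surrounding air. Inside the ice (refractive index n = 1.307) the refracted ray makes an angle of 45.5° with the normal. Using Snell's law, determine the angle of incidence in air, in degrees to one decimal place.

68.8°

Snell: sin θ_i = n · sin θ_r = 1.307 × sin 45.5° = 1.307 × 0.7133 = 0.9322.
θ_i = arcsin(0.9322) = 68.78°.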